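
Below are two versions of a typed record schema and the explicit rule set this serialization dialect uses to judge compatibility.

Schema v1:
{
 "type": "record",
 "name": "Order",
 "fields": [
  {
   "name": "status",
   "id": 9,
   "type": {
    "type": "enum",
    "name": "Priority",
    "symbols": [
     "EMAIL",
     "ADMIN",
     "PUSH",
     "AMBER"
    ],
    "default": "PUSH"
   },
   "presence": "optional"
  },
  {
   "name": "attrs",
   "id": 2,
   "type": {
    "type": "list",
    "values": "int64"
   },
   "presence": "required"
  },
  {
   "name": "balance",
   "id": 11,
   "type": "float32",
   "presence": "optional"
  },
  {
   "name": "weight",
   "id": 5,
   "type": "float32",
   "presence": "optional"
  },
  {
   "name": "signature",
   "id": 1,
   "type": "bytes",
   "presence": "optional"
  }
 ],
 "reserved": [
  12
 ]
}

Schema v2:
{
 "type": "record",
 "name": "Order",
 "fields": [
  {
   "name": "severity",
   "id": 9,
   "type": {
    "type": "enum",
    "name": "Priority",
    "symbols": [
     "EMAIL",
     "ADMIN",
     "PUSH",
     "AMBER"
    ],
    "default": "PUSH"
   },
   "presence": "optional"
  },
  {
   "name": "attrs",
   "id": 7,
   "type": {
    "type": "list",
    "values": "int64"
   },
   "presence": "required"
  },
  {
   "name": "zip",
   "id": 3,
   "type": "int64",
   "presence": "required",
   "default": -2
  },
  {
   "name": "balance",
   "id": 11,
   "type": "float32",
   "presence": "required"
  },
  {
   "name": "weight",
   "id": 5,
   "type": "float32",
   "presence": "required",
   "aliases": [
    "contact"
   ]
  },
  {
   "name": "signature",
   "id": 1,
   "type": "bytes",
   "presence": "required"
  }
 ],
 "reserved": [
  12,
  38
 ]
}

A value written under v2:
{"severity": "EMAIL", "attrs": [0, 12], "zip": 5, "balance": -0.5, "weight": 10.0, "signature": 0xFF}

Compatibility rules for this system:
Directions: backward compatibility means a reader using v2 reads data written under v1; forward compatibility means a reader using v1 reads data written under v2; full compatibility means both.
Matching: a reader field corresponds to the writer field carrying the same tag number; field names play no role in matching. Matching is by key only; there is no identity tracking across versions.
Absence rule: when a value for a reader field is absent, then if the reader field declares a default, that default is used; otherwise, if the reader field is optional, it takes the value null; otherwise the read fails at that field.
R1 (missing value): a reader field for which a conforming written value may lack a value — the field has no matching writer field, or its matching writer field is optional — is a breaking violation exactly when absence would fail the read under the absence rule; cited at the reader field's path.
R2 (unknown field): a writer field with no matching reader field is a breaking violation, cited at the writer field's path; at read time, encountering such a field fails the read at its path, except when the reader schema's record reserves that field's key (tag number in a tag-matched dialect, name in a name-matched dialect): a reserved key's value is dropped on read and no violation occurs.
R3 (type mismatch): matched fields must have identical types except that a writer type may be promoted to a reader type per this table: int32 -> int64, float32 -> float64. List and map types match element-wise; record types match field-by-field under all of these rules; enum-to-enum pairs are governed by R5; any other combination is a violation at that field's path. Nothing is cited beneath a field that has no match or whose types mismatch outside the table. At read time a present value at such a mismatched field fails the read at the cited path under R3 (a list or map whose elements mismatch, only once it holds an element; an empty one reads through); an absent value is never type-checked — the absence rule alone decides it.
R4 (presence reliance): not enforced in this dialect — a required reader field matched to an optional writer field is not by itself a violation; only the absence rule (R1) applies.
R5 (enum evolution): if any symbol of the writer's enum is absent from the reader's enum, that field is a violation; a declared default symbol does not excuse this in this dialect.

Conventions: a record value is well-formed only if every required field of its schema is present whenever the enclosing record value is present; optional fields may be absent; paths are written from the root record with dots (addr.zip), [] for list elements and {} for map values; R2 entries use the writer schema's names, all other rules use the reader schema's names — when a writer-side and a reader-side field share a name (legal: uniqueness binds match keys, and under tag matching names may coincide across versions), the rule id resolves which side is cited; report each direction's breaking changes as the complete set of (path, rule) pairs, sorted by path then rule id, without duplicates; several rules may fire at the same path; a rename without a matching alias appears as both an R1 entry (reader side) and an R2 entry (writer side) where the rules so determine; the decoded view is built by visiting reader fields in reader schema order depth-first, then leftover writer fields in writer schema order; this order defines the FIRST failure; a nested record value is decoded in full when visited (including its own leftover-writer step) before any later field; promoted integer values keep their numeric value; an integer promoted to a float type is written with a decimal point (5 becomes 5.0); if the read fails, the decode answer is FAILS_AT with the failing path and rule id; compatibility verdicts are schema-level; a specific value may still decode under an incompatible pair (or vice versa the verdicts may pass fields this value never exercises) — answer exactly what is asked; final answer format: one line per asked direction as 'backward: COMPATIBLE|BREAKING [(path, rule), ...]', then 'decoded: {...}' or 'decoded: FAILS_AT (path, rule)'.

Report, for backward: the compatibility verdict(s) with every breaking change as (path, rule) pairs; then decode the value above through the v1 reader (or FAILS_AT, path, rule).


in Order below, arrows point writer -> reader
backward analysis of Order with v2 as reader and v1 as writer:
  Priority -> Priority, writer optional: severity aligns to status
  attrs has no writer counterpart
  zip has no writer counterpart
  float32 -> float32, writer optional: balance aligns to balance
  float32 -> float32, writer optional: weight aligns to weight
  bytes -> bytes, writer optional: signature aligns to signature
  writer attrs: unknown to reader
  rule R1 violated at attrs
  rule R2 violated at attrs
  rule R1 violated at balance
  rule R1 violated at signature
  rule R1 violated at weight
  => backward: BREAKING (5)
decode walk for Order under reader schema v1:
  status := "EMAIL" (from writer severity)
  read fails at attrs under R1 (no fill)
  => FAILS_AT (attrs, R1)
the other Order changes do not affect what is asked:
  added field zip to record Order: required int64, tag 3, default -2 (in v2 it sits immediately before balance) -> matters only for Order's forward compatibility — outside the asked direction
  renamed field status to severity in record Order -> no rule fires on it in Order's dialect; the asked verdict holds

backward: BREAKING [(attrs, R1), (attrs, R2), (balance, R1), (signature, R1), (weight, R1)]; decoded: FAILS_AT (attrs, R1)


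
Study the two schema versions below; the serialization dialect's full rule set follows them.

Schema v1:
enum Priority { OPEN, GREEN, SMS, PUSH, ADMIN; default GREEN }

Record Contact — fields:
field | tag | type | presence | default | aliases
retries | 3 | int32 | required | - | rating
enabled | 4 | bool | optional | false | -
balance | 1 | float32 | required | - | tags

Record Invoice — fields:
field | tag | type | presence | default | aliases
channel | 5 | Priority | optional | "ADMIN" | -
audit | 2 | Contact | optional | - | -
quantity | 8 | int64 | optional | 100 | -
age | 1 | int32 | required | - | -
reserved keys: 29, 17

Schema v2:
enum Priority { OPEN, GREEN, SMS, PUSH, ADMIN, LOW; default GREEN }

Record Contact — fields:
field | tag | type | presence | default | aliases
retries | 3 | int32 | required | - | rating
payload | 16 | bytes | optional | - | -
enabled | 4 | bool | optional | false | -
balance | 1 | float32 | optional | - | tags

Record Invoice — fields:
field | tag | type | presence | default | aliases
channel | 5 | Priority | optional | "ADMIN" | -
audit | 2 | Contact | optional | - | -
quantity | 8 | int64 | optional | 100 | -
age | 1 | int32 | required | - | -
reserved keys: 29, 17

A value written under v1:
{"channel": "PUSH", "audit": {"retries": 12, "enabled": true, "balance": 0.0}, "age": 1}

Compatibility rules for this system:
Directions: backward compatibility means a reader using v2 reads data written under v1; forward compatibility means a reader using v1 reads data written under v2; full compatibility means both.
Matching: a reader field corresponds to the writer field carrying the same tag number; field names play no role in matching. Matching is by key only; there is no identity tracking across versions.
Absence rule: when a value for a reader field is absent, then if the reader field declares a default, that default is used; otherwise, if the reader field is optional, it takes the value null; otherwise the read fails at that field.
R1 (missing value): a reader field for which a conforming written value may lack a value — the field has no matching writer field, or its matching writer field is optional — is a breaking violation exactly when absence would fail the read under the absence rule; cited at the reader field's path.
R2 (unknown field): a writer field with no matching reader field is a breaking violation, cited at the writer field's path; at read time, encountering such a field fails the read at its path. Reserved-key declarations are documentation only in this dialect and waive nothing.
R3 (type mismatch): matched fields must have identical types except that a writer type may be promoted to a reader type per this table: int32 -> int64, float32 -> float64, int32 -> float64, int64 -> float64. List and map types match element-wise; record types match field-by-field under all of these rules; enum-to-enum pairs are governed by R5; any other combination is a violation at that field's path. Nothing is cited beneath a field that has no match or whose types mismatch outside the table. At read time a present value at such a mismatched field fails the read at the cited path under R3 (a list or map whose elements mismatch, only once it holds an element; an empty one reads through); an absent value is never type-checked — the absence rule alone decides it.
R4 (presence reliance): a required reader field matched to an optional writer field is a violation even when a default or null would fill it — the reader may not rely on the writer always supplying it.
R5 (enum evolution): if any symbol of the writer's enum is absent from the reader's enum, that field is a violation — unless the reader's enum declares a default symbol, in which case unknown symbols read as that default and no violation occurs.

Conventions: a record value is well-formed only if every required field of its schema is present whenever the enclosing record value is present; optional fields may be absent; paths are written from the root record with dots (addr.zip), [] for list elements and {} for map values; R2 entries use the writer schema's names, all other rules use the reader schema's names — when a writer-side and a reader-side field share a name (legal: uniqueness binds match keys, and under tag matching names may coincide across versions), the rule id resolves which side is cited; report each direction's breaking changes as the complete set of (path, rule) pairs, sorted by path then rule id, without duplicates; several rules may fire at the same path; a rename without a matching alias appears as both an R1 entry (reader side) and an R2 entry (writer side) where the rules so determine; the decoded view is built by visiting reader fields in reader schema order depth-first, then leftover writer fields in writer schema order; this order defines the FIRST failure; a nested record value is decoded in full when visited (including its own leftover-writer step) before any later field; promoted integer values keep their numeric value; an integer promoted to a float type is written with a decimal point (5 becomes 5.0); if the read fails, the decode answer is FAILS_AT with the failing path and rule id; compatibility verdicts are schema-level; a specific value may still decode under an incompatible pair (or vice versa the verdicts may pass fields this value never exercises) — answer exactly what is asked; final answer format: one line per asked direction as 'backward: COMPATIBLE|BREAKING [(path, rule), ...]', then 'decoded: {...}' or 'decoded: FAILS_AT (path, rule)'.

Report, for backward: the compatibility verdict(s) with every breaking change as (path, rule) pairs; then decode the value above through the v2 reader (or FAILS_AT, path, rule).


the writer's type comes first in each Invoice pair
backward pass over Invoice, reader schema v2, writer schema v1:
  channel: paired with writer channel (Priority -> Priority; writer optional)
  audit: paired with writer audit (Contact -> Contact; writer optional)
  quantity: paired with writer quantity (int64 -> int64; writer optional)
  age: paired with writer age (int32 -> int32; writer required)
  audit.retries: paired with writer audit.retries (int32 -> int32; writer required)
  audit.payload: no writer match
  audit.enabled: paired with writer audit.enabled (bool -> bool; writer optional)
  audit.balance: paired with writer audit.balance (float32 -> float32; writer required)
  => backward verdict for Invoice: COMPATIBLE, no violations
decode walk for Invoice under reader schema v2:
  channel := "PUSH"
  audit.retries := 12
  audit.payload := null (missing; optional => null)
  audit.enabled := true
  audit.balance := 0.0
  quantity := 100 (missing; default applied)
  age := 1
  => decoded: {"channel": "PUSH", "audit": {"retries": 12, "payload": null, "enabled": true, "balance": 0.0}, "quantity": 100, "age": 1}
diffs on Invoice not affecting the asked answer:
  field balance in record Contact: required changed to optional -> its effect on Invoice is confined to the forward direction, not asked
  enum Priority (field channel in record Invoice): symbol LOW added -> fires no rule on Invoice, leaving the asked answer as it is

backward: COMPATIBLE []; decoded: {"channel": "PUSH", "audit": {"retries": 12, "payload": null, "enabled": true, "balance": 0.0}, "quantity": 100, "age": 1}


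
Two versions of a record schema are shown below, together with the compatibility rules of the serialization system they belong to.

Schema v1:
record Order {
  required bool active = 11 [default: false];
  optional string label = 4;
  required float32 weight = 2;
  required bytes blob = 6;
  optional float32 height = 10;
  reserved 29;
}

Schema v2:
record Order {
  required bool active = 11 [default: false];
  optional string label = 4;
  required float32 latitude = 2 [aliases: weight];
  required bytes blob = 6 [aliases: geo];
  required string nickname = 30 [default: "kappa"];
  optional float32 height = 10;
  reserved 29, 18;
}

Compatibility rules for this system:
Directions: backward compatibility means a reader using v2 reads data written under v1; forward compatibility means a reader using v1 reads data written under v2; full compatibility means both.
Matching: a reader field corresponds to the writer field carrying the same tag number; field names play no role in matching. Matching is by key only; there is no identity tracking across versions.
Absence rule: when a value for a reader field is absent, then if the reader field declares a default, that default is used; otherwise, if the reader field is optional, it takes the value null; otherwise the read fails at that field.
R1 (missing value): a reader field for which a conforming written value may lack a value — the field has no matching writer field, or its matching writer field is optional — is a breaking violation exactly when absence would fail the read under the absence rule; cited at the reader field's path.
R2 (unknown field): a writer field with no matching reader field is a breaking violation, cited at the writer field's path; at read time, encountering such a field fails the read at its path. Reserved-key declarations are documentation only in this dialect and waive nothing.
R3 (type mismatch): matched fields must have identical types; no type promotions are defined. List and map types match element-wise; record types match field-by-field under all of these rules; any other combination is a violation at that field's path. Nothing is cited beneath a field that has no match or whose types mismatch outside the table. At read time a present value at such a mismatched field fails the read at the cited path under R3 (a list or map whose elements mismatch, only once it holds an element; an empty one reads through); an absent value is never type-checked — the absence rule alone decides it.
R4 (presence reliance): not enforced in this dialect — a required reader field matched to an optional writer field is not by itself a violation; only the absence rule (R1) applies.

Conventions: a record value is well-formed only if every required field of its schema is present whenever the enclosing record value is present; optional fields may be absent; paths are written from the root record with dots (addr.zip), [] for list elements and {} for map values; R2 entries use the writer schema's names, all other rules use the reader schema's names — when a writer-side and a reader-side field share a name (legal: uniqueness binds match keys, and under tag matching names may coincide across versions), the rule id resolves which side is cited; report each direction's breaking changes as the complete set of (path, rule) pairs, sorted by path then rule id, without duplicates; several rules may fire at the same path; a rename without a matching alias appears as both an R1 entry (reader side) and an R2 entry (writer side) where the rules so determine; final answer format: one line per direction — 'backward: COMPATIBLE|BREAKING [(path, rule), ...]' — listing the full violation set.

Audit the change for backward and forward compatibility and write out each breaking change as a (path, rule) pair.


backward: COMPATIBLE []; forward: BREAKING [(nickname, R2)]

each type pair in Order: writer, then reader
checking backward for Order: reader v2 against writer v1:
  bool -> bool, writer required: active aligns to active
  string -> string, writer optional: label aligns to label
  float32 -> float32, writer required: latitude aligns to weight
  bytes -> bytes, writer required: blob aligns to blob
  nickname: no writer-side match
  float32 -> float32, writer optional: height aligns to height
  => backward verdict for Order: COMPATIBLE, no violations
checking forward for Order: reader v1 against writer v2:
  bool -> bool, writer required: active aligns to active
  string -> string, writer optional: label aligns to label
  float32 -> float32, writer required: weight aligns to latitude
  bytes -> bytes, writer required: blob aligns to blob
  float32 -> float32, writer optional: height aligns to height
  writer nickname: unknown to reader
  rule R2 violated at nickname
  => forward: BREAKING (1)


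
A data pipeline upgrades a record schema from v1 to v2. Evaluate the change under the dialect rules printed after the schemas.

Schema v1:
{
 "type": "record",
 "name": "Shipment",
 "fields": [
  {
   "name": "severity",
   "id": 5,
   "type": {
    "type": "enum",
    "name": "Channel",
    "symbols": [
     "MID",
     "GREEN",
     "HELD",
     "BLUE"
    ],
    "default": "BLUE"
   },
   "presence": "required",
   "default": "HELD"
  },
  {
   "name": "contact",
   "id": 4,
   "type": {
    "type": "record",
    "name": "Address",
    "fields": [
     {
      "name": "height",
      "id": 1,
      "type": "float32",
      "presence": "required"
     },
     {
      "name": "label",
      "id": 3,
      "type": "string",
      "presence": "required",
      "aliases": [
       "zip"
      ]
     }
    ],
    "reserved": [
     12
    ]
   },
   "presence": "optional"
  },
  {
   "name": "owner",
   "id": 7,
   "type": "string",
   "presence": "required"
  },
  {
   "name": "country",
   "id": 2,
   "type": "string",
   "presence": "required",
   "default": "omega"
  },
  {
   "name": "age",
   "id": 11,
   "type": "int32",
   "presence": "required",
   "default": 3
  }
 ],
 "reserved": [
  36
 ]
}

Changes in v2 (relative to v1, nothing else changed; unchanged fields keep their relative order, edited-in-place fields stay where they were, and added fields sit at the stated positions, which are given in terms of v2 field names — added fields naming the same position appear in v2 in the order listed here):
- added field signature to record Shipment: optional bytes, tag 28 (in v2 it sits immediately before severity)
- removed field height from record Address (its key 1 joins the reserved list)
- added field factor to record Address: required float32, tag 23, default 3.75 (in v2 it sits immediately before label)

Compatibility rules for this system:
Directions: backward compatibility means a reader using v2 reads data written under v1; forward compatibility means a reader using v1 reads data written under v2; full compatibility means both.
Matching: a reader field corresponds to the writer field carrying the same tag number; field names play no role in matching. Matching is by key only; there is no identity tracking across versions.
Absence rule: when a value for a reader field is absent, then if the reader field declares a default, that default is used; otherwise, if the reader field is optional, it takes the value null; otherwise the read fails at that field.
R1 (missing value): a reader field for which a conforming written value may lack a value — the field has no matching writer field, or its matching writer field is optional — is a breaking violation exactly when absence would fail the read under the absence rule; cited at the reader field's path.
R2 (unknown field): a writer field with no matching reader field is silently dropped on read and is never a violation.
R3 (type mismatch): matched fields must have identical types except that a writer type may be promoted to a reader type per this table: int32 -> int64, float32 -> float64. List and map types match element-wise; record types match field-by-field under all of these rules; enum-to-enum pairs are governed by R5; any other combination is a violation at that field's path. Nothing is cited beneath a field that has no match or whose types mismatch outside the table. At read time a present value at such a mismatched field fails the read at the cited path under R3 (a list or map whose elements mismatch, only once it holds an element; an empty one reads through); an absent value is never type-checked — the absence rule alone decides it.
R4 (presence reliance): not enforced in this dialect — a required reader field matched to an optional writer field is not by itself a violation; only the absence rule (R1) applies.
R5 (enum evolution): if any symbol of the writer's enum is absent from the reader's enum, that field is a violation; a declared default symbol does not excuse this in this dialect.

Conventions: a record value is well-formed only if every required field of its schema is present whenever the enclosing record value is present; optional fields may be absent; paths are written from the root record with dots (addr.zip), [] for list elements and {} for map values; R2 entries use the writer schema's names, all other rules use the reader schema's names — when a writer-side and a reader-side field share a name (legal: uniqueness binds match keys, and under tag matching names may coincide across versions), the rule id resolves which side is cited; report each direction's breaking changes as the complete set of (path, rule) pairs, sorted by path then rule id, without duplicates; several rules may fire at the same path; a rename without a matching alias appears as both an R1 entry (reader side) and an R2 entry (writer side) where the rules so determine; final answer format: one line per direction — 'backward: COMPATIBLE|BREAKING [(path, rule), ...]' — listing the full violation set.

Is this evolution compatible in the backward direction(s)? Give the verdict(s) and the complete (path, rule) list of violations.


backward: COMPATIBLE []

arrows below run writer -> reader for Shipment
checking backward for Shipment: reader v2 against writer v1:
  no writer field matches reader signature
  Channel -> Channel, writer required: severity aligns to severity
  Address -> Address, writer optional: contact aligns to contact
  string -> string, writer required: owner aligns to owner
  string -> string, writer required: country aligns to country
  int32 -> int32, writer required: age aligns to age
  no writer field matches reader contact.factor
  string -> string, writer required: contact.label aligns to contact.label
  leftover writer field: contact.height
  => no violations; backward on Shipment: COMPATIBLE
checking off the Shipment differences that do not matter here:
  added field factor to record Address: required float32, tag 23, default 3.75 (in v2 it sits immediately before label) -> no rule fires on it in Shipment's dialect; the asked verdict holds
  removed field height from record Address (its key 1 joins the reserved list) -> its effect on Shipment is confined to the forward direction, not asked
  added field signature to record Shipment: optional bytes, tag 28 (in v2 it sits immediately before severity) -> no rule fires on it in Shipment's dialect; the asked verdict holds


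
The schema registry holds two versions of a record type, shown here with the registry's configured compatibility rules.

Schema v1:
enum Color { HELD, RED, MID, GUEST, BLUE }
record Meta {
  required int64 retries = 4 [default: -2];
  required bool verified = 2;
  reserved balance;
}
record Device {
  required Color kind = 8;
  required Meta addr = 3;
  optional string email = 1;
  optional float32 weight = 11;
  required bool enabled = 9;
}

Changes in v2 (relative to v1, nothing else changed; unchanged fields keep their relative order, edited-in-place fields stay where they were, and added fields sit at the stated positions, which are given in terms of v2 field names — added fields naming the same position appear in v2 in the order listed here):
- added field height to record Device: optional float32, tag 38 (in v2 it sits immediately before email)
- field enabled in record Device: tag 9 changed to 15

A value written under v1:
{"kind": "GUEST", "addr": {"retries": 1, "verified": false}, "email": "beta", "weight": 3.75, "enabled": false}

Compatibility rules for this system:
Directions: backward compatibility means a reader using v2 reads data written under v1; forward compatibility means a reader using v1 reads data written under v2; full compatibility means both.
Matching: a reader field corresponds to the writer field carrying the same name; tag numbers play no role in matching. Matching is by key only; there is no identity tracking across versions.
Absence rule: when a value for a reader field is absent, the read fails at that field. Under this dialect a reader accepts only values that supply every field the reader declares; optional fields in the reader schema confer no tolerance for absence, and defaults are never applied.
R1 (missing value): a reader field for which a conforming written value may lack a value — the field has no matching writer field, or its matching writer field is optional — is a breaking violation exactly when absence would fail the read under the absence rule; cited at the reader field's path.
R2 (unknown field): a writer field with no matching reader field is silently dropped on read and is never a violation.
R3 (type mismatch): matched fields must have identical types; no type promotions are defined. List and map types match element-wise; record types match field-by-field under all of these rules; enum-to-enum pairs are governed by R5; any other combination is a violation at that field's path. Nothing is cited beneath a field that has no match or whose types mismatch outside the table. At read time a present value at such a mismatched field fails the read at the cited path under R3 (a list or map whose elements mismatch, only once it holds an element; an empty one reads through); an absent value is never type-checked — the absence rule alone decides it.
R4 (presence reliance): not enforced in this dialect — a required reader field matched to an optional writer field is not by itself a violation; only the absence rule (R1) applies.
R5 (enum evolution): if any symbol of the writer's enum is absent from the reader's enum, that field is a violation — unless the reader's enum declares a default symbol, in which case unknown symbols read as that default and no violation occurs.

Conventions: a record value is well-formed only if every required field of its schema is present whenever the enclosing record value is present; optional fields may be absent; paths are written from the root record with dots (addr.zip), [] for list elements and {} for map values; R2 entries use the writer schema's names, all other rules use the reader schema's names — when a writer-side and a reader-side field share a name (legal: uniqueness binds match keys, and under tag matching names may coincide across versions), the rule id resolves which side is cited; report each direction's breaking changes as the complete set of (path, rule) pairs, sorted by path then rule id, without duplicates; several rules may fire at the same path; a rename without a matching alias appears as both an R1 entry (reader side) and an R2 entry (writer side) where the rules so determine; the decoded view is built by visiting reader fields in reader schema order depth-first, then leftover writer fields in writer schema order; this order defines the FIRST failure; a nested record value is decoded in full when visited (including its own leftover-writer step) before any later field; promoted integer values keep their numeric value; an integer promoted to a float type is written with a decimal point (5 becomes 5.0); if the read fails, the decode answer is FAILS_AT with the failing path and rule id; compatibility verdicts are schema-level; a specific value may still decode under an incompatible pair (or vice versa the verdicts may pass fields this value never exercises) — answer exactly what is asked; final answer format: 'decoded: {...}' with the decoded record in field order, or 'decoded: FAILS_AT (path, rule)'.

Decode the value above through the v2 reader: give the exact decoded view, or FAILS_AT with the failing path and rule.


the writer's type comes first in each Device pair
migrating the Device value to v2:
  kind := "GUEST"
  addr.retries := 1
  addr.verified := false
  read fails at height under R1 (no fill)
  => FAILS_AT (height, R1)
ruling out the remaining Device differences:
  field enabled in record Device: tag 9 changed to 15 -> triggers nothing under the printed rules; the Device answer is the same either way

decoded: FAILS_AT (height, R1)


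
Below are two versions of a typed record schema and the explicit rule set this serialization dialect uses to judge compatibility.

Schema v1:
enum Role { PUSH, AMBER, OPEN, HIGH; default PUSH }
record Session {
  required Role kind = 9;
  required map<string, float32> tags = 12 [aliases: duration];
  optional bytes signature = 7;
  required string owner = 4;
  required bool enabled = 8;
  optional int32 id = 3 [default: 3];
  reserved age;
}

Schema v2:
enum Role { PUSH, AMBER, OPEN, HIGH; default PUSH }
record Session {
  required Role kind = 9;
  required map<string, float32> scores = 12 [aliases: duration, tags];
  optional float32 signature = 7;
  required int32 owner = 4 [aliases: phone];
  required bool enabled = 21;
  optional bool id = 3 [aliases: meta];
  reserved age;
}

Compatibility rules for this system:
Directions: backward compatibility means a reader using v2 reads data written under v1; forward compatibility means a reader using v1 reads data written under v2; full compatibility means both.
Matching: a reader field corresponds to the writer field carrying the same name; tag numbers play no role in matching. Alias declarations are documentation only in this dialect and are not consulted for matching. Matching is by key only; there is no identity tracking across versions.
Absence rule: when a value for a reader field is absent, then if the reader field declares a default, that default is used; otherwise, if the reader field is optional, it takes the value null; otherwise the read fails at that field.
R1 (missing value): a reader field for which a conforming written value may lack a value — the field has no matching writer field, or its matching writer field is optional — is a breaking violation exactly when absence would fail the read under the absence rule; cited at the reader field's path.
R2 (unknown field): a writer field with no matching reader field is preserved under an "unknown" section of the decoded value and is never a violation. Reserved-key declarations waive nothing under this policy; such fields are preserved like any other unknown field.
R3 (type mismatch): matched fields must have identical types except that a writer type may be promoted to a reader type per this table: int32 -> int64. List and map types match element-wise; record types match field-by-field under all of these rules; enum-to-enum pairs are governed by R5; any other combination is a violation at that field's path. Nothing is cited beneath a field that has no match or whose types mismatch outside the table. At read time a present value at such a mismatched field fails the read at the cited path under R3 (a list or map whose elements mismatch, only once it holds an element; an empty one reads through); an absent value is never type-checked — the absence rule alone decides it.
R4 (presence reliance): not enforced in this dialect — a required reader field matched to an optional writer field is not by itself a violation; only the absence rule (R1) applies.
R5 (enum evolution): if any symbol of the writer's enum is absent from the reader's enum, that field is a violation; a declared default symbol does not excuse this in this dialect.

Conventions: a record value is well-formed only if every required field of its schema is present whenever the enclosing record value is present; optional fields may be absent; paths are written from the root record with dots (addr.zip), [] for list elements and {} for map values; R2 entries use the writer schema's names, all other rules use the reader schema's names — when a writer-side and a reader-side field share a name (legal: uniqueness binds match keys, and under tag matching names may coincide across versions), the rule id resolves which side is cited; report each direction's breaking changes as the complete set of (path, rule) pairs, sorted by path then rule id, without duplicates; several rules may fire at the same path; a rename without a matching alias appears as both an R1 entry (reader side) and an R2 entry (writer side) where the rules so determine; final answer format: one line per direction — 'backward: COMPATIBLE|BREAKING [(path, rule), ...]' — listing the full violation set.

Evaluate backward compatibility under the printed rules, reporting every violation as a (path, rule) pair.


each type pair in Session: writer, then reader
backward on Session — v2 reading data written by v1:
  Role -> Role, writer required: kind aligns to kind
  scores: no writer-side match
  bytes -> float32, writer optional: signature aligns to signature
  string -> int32, writer required: owner aligns to owner
  bool -> bool, writer required: enabled aligns to enabled
  int32 -> bool, writer optional: id aligns to id
  leftover writer field: tags
  R3 fires at id
  R3 fires at owner
  R1 fires at scores
  R3 fires at signature
  => backward verdict for Session: BREAKING, 4 violation(s)
checking off the Session differences that do not matter here:
  field enabled in record Session: tag 8 changed to 21 -> no rule fires on it in Session's dialect; the asked verdict holds

backward: BREAKING [(id, R3), (owner, R3), (scores, R1), (signature, R3)]


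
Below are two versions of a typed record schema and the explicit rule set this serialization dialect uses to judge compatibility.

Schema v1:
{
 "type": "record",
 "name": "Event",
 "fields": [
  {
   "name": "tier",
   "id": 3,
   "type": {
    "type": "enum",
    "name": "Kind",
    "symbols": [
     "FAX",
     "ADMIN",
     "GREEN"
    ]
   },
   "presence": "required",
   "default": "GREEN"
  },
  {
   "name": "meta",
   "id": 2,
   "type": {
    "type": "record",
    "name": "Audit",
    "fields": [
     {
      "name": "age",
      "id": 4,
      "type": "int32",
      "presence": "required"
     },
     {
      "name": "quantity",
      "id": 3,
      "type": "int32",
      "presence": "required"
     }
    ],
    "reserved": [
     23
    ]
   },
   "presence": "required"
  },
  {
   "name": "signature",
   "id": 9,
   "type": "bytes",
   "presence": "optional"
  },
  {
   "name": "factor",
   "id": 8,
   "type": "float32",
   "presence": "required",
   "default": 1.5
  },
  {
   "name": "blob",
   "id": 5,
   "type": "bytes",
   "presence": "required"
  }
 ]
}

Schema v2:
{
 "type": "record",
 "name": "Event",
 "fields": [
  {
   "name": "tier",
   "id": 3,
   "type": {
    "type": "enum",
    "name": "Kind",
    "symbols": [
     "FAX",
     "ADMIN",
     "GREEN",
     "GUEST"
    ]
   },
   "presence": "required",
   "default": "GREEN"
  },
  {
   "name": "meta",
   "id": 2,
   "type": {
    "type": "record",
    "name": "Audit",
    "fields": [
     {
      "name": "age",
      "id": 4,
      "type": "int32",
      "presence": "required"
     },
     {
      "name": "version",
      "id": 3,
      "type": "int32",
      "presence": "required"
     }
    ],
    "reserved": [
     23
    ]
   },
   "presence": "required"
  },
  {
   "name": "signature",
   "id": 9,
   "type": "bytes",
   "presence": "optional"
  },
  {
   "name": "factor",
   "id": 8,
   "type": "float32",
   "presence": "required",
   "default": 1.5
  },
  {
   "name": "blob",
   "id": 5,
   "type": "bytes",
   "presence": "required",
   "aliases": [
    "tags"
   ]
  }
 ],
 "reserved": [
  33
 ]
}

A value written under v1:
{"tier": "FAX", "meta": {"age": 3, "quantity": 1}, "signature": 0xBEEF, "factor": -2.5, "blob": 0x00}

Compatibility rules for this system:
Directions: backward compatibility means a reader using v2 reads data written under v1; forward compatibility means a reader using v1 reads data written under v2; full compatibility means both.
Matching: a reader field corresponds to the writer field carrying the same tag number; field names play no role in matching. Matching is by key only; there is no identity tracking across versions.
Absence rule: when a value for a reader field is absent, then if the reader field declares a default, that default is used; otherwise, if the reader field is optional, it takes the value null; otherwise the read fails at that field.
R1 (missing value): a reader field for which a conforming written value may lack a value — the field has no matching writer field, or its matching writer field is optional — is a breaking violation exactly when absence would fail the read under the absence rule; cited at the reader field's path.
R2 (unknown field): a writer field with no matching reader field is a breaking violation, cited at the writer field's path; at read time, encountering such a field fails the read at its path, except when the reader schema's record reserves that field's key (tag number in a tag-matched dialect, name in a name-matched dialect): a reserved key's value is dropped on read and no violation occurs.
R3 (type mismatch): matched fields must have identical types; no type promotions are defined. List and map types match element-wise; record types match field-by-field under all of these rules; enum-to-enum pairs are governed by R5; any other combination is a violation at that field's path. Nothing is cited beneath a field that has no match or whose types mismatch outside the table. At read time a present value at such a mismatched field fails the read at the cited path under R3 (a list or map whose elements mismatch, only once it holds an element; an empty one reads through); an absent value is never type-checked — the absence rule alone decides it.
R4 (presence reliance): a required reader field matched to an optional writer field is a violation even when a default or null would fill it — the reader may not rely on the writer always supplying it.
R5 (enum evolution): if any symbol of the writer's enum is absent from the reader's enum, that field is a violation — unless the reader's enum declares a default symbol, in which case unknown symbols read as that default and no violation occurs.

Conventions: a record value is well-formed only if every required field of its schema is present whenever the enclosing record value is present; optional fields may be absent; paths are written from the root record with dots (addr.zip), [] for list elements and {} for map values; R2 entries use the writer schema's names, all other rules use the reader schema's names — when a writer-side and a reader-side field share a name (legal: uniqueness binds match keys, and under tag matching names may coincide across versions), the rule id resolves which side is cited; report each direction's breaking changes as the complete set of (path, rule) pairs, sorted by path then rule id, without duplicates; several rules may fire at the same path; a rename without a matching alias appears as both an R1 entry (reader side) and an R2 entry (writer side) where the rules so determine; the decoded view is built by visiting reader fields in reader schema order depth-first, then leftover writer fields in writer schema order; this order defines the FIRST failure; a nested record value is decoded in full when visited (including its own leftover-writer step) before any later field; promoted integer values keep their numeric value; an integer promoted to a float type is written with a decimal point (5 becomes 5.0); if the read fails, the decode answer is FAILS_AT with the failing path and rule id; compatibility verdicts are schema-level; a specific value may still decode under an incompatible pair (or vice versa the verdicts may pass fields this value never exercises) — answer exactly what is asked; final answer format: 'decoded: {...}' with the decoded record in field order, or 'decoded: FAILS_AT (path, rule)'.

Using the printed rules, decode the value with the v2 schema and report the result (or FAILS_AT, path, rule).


decoded: {"tier": "FAX", "meta": {"age": 3, "version": 1}, "signature": 0xBEEF, "factor": -2.5, "blob": 0x00}

arrows below run writer -> reader for Event
decode (reader v2):
  tier := "FAX"
  meta.age := 3
  meta.version := 1 (from writer quantity)
  signature := 0xBEEF
  factor := -2.5
  blob := 0x00
  => decoded: {"tier": "FAX", "meta": {"age": 3, "version": 1}, "signature": 0xBEEF, "factor": -2.5, "blob": 0x00}
the rest of the Event diff is inert for this question:
  enum Kind (field tier in record Event): symbol GUEST added -> changes Event's schema-level verdicts only — the decode of this value is the same
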